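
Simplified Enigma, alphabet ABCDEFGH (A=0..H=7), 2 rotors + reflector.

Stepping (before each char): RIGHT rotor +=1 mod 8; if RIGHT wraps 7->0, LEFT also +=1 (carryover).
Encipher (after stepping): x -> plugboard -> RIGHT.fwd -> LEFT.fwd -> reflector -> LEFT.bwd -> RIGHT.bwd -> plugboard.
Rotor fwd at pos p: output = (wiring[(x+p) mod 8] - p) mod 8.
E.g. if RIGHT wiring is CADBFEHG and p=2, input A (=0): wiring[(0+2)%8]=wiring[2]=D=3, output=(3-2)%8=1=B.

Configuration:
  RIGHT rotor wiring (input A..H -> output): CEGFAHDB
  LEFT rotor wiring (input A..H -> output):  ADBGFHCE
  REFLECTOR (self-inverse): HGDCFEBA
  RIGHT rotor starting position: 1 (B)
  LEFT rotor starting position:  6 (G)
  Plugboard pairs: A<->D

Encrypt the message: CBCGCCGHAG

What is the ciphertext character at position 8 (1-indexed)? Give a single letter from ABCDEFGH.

Char 1 ('C'): step: R->2, L=6; C->plug->C->R->G->L->H->refl->A->L'->F->R'->D->plug->A
Char 2 ('B'): step: R->3, L=6; B->plug->B->R->F->L->A->refl->H->L'->G->R'->E->plug->E
Char 3 ('C'): step: R->4, L=6; C->plug->C->R->H->L->B->refl->G->L'->B->R'->H->plug->H
Char 4 ('G'): step: R->5, L=6; G->plug->G->R->A->L->E->refl->F->L'->D->R'->H->plug->H
Char 5 ('C'): step: R->6, L=6; C->plug->C->R->E->L->D->refl->C->L'->C->R'->G->plug->G
Char 6 ('C'): step: R->7, L=6; C->plug->C->R->F->L->A->refl->H->L'->G->R'->E->plug->E
Char 7 ('G'): step: R->0, L->7 (L advanced); G->plug->G->R->D->L->C->refl->D->L'->H->R'->F->plug->F
Char 8 ('H'): step: R->1, L=7; H->plug->H->R->B->L->B->refl->G->L'->F->R'->B->plug->B

B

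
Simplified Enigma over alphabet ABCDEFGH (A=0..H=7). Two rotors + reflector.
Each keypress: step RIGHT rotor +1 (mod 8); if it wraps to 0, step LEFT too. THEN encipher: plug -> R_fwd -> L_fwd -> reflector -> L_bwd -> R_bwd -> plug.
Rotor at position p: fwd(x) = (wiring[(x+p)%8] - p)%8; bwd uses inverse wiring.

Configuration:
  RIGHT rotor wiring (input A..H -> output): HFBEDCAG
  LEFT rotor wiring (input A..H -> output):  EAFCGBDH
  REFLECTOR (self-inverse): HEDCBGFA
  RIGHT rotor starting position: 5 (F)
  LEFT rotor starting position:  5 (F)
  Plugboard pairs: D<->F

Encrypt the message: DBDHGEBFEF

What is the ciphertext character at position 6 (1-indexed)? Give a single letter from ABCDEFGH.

Char 1 ('D'): step: R->6, L=5; D->plug->F->R->G->L->F->refl->G->L'->B->R'->C->plug->C
Char 2 ('B'): step: R->7, L=5; B->plug->B->R->A->L->E->refl->B->L'->H->R'->A->plug->A
Char 3 ('D'): step: R->0, L->6 (L advanced); D->plug->F->R->C->L->G->refl->F->L'->A->R'->G->plug->G
Char 4 ('H'): step: R->1, L=6; H->plug->H->R->G->L->A->refl->H->L'->E->R'->A->plug->A
Char 5 ('G'): step: R->2, L=6; G->plug->G->R->F->L->E->refl->B->L'->B->R'->C->plug->C
Char 6 ('E'): step: R->3, L=6; E->plug->E->R->D->L->C->refl->D->L'->H->R'->C->plug->C

C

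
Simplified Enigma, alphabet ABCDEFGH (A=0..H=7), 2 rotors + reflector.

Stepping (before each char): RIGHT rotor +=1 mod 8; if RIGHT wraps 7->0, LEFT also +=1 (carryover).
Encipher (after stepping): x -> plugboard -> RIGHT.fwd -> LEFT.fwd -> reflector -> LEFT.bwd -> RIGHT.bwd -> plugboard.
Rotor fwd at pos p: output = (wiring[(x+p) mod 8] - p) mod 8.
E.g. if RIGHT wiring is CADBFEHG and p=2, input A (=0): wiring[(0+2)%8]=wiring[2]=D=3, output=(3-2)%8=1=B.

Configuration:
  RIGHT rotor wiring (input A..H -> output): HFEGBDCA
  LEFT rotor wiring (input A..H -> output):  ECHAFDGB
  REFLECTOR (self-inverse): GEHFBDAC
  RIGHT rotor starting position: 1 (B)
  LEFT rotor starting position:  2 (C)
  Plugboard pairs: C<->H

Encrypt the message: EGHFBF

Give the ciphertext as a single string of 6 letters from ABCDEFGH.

Answer: AHAGFB

Derivation:
Char 1 ('E'): step: R->2, L=2; E->plug->E->R->A->L->F->refl->D->L'->C->R'->A->plug->A
Char 2 ('G'): step: R->3, L=2; G->plug->G->R->C->L->D->refl->F->L'->A->R'->C->plug->H
Char 3 ('H'): step: R->4, L=2; H->plug->C->R->G->L->C->refl->H->L'->F->R'->A->plug->A
Char 4 ('F'): step: R->5, L=2; F->plug->F->R->H->L->A->refl->G->L'->B->R'->G->plug->G
Char 5 ('B'): step: R->6, L=2; B->plug->B->R->C->L->D->refl->F->L'->A->R'->F->plug->F
Char 6 ('F'): step: R->7, L=2; F->plug->F->R->C->L->D->refl->F->L'->A->R'->B->plug->B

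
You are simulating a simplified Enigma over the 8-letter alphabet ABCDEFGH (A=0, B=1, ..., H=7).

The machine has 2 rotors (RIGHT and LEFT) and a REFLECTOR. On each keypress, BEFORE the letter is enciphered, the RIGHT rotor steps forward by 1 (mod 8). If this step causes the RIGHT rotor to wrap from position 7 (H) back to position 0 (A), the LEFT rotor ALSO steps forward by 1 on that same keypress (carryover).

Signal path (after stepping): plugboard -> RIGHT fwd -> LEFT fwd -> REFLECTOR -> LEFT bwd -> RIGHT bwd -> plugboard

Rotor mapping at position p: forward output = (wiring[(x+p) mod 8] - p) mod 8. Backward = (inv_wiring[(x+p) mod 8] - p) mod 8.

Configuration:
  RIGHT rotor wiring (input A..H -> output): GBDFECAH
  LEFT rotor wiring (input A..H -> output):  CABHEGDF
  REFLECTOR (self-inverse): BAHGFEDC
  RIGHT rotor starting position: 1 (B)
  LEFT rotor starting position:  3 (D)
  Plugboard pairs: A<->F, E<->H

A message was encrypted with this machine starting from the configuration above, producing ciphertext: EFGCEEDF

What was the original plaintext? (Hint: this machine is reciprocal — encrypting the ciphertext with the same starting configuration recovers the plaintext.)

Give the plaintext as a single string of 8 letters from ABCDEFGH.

Char 1 ('E'): step: R->2, L=3; E->plug->H->R->H->L->G->refl->D->L'->C->R'->C->plug->C
Char 2 ('F'): step: R->3, L=3; F->plug->A->R->C->L->D->refl->G->L'->H->R'->C->plug->C
Char 3 ('G'): step: R->4, L=3; G->plug->G->R->H->L->G->refl->D->L'->C->R'->E->plug->H
Char 4 ('C'): step: R->5, L=3; C->plug->C->R->C->L->D->refl->G->L'->H->R'->H->plug->E
Char 5 ('E'): step: R->6, L=3; E->plug->H->R->E->L->C->refl->H->L'->F->R'->E->plug->H
Char 6 ('E'): step: R->7, L=3; E->plug->H->R->B->L->B->refl->A->L'->D->R'->G->plug->G
Char 7 ('D'): step: R->0, L->4 (L advanced); D->plug->D->R->F->L->E->refl->F->L'->G->R'->A->plug->F
Char 8 ('F'): step: R->1, L=4; F->plug->A->R->A->L->A->refl->B->L'->D->R'->D->plug->D

Answer: CCHEHGFD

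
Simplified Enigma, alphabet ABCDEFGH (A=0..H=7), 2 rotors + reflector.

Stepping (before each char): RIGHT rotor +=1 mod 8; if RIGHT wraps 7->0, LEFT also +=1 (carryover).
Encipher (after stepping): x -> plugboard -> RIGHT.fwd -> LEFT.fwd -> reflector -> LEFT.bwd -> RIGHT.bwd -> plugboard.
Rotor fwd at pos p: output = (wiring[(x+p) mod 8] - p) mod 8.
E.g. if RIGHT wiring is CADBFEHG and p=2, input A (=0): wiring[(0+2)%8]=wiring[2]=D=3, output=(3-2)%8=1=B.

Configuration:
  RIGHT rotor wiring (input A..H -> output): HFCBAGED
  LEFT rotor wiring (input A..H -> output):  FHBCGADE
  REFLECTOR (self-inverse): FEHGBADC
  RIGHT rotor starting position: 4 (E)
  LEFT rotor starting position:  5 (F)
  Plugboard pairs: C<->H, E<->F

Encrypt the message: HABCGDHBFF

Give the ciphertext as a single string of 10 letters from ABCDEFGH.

Answer: CEEBDEBDHH

Derivation:
Char 1 ('H'): step: R->5, L=5; H->plug->C->R->G->L->F->refl->A->L'->D->R'->H->plug->C
Char 2 ('A'): step: R->6, L=5; A->plug->A->R->G->L->F->refl->A->L'->D->R'->F->plug->E
Char 3 ('B'): step: R->7, L=5; B->plug->B->R->A->L->D->refl->G->L'->B->R'->F->plug->E
Char 4 ('C'): step: R->0, L->6 (L advanced); C->plug->H->R->D->L->B->refl->E->L'->F->R'->B->plug->B
Char 5 ('G'): step: R->1, L=6; G->plug->G->R->C->L->H->refl->C->L'->H->R'->D->plug->D
Char 6 ('D'): step: R->2, L=6; D->plug->D->R->E->L->D->refl->G->L'->B->R'->F->plug->E
Char 7 ('H'): step: R->3, L=6; H->plug->C->R->D->L->B->refl->E->L'->F->R'->B->plug->B
Char 8 ('B'): step: R->4, L=6; B->plug->B->R->C->L->H->refl->C->L'->H->R'->D->plug->D
Char 9 ('F'): step: R->5, L=6; F->plug->E->R->A->L->F->refl->A->L'->G->R'->C->plug->H
Char 10 ('F'): step: R->6, L=6; F->plug->E->R->E->L->D->refl->G->L'->B->R'->C->plug->H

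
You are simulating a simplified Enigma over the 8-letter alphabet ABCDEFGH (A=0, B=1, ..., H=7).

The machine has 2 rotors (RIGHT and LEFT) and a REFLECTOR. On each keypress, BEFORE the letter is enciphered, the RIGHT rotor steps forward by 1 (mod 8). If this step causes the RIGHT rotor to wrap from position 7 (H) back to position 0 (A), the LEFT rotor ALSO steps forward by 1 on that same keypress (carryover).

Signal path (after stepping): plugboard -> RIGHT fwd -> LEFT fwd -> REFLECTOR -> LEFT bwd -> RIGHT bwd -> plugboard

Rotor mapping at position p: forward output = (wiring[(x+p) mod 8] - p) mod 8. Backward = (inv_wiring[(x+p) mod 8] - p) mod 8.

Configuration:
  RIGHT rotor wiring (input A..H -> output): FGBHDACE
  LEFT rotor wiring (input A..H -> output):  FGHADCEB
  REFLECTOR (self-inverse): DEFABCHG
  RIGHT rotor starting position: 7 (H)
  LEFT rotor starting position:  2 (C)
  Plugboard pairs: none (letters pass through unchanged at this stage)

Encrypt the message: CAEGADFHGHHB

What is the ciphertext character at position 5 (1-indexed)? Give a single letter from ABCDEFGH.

Char 1 ('C'): step: R->0, L->3 (L advanced); C->plug->C->R->B->L->A->refl->D->L'->G->R'->B->plug->B
Char 2 ('A'): step: R->1, L=3; A->plug->A->R->F->L->C->refl->F->L'->A->R'->B->plug->B
Char 3 ('E'): step: R->2, L=3; E->plug->E->R->A->L->F->refl->C->L'->F->R'->B->plug->B
Char 4 ('G'): step: R->3, L=3; G->plug->G->R->D->L->B->refl->E->L'->H->R'->D->plug->D
Char 5 ('A'): step: R->4, L=3; A->plug->A->R->H->L->E->refl->B->L'->D->R'->H->plug->H

H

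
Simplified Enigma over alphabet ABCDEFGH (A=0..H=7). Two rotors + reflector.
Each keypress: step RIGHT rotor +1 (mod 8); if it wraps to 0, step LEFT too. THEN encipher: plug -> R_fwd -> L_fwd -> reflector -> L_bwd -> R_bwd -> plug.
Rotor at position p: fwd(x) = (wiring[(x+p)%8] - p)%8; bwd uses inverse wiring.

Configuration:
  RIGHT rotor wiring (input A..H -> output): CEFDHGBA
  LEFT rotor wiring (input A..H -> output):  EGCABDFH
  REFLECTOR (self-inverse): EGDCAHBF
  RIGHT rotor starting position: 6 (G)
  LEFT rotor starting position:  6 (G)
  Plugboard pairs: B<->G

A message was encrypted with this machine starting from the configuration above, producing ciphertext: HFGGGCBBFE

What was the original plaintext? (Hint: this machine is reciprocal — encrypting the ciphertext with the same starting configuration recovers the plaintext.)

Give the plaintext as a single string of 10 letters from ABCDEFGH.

Answer: AHBHFAFGDF

Derivation:
Char 1 ('H'): step: R->7, L=6; H->plug->H->R->C->L->G->refl->B->L'->B->R'->A->plug->A
Char 2 ('F'): step: R->0, L->7 (L advanced); F->plug->F->R->G->L->E->refl->A->L'->A->R'->H->plug->H
Char 3 ('G'): step: R->1, L=7; G->plug->B->R->E->L->B->refl->G->L'->H->R'->G->plug->B
Char 4 ('G'): step: R->2, L=7; G->plug->B->R->B->L->F->refl->H->L'->C->R'->H->plug->H
Char 5 ('G'): step: R->3, L=7; G->plug->B->R->E->L->B->refl->G->L'->H->R'->F->plug->F
Char 6 ('C'): step: R->4, L=7; C->plug->C->R->F->L->C->refl->D->L'->D->R'->A->plug->A
Char 7 ('B'): step: R->5, L=7; B->plug->G->R->G->L->E->refl->A->L'->A->R'->F->plug->F
Char 8 ('B'): step: R->6, L=7; B->plug->G->R->B->L->F->refl->H->L'->C->R'->B->plug->G
Char 9 ('F'): step: R->7, L=7; F->plug->F->R->A->L->A->refl->E->L'->G->R'->D->plug->D
Char 10 ('E'): step: R->0, L->0 (L advanced); E->plug->E->R->H->L->H->refl->F->L'->G->R'->F->plug->F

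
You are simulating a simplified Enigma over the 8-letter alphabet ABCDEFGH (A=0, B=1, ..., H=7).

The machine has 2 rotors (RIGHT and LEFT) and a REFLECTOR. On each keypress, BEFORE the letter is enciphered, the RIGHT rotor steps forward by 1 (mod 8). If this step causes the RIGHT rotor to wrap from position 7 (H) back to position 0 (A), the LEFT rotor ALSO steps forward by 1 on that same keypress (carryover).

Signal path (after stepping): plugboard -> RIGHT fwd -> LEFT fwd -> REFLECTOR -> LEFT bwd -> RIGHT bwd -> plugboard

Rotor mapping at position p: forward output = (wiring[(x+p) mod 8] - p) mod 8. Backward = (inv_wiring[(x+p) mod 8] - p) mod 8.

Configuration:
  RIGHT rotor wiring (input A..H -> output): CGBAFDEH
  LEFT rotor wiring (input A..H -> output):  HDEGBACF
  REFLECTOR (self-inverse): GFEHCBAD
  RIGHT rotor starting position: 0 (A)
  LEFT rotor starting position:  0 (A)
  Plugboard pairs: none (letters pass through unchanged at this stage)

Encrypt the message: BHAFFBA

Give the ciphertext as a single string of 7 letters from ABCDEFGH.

Char 1 ('B'): step: R->1, L=0; B->plug->B->R->A->L->H->refl->D->L'->B->R'->H->plug->H
Char 2 ('H'): step: R->2, L=0; H->plug->H->R->E->L->B->refl->F->L'->H->R'->A->plug->A
Char 3 ('A'): step: R->3, L=0; A->plug->A->R->F->L->A->refl->G->L'->D->R'->G->plug->G
Char 4 ('F'): step: R->4, L=0; F->plug->F->R->C->L->E->refl->C->L'->G->R'->E->plug->E
Char 5 ('F'): step: R->5, L=0; F->plug->F->R->E->L->B->refl->F->L'->H->R'->B->plug->B
Char 6 ('B'): step: R->6, L=0; B->plug->B->R->B->L->D->refl->H->L'->A->R'->D->plug->D
Char 7 ('A'): step: R->7, L=0; A->plug->A->R->A->L->H->refl->D->L'->B->R'->E->plug->E

Answer: HAGEBDE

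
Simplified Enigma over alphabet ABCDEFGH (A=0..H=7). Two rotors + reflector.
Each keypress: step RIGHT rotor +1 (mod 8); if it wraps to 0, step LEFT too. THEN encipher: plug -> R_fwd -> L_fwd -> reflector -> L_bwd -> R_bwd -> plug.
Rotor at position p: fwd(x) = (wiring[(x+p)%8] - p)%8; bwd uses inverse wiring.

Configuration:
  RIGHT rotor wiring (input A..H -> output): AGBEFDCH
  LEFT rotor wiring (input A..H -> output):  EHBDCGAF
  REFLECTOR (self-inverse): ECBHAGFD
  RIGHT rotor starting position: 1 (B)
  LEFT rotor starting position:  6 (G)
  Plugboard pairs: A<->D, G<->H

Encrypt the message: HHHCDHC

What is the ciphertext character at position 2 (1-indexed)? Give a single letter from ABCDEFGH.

Char 1 ('H'): step: R->2, L=6; H->plug->G->R->G->L->E->refl->A->L'->H->R'->A->plug->D
Char 2 ('H'): step: R->3, L=6; H->plug->G->R->D->L->B->refl->C->L'->A->R'->C->plug->C

C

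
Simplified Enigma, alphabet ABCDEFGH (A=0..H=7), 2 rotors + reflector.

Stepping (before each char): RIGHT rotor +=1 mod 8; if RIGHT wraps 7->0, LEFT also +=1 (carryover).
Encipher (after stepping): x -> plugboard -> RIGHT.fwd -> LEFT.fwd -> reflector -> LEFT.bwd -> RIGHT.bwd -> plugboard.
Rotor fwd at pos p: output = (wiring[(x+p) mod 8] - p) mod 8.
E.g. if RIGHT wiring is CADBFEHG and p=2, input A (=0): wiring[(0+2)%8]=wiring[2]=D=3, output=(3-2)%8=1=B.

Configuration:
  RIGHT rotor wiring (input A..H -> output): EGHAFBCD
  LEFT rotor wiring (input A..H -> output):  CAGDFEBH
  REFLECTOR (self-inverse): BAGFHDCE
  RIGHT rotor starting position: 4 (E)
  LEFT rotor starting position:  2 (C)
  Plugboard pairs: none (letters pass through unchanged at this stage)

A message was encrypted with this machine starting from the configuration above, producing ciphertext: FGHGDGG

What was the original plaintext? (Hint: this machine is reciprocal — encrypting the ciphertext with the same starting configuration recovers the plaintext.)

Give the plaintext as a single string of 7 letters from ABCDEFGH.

Answer: BHCDAEF

Derivation:
Char 1 ('F'): step: R->5, L=2; F->plug->F->R->C->L->D->refl->F->L'->F->R'->B->plug->B
Char 2 ('G'): step: R->6, L=2; G->plug->G->R->H->L->G->refl->C->L'->D->R'->H->plug->H
Char 3 ('H'): step: R->7, L=2; H->plug->H->R->D->L->C->refl->G->L'->H->R'->C->plug->C
Char 4 ('G'): step: R->0, L->3 (L advanced); G->plug->G->R->C->L->B->refl->A->L'->A->R'->D->plug->D
Char 5 ('D'): step: R->1, L=3; D->plug->D->R->E->L->E->refl->H->L'->F->R'->A->plug->A
Char 6 ('G'): step: R->2, L=3; G->plug->G->R->C->L->B->refl->A->L'->A->R'->E->plug->E
Char 7 ('G'): step: R->3, L=3; G->plug->G->R->D->L->G->refl->C->L'->B->R'->F->plug->F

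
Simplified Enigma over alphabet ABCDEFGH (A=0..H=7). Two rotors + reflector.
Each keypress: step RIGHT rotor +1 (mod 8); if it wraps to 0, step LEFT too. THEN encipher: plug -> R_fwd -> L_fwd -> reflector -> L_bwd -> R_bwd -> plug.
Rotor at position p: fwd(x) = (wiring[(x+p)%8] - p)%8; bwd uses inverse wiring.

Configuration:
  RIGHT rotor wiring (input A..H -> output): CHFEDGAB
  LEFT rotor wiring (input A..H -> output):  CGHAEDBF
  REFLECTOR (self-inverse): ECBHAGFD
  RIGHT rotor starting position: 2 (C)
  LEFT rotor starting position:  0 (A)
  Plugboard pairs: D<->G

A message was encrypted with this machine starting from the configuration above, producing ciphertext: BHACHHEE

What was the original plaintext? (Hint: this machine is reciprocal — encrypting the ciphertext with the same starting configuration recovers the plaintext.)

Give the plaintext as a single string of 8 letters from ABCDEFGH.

Answer: EEDBDDAH

Derivation:
Char 1 ('B'): step: R->3, L=0; B->plug->B->R->A->L->C->refl->B->L'->G->R'->E->plug->E
Char 2 ('H'): step: R->4, L=0; H->plug->H->R->A->L->C->refl->B->L'->G->R'->E->plug->E
Char 3 ('A'): step: R->5, L=0; A->plug->A->R->B->L->G->refl->F->L'->H->R'->G->plug->D
Char 4 ('C'): step: R->6, L=0; C->plug->C->R->E->L->E->refl->A->L'->D->R'->B->plug->B
Char 5 ('H'): step: R->7, L=0; H->plug->H->R->B->L->G->refl->F->L'->H->R'->G->plug->D
Char 6 ('H'): step: R->0, L->1 (L advanced); H->plug->H->R->B->L->G->refl->F->L'->A->R'->G->plug->D
Char 7 ('E'): step: R->1, L=1; E->plug->E->R->F->L->A->refl->E->L'->G->R'->A->plug->A
Char 8 ('E'): step: R->2, L=1; E->plug->E->R->G->L->E->refl->A->L'->F->R'->H->plug->H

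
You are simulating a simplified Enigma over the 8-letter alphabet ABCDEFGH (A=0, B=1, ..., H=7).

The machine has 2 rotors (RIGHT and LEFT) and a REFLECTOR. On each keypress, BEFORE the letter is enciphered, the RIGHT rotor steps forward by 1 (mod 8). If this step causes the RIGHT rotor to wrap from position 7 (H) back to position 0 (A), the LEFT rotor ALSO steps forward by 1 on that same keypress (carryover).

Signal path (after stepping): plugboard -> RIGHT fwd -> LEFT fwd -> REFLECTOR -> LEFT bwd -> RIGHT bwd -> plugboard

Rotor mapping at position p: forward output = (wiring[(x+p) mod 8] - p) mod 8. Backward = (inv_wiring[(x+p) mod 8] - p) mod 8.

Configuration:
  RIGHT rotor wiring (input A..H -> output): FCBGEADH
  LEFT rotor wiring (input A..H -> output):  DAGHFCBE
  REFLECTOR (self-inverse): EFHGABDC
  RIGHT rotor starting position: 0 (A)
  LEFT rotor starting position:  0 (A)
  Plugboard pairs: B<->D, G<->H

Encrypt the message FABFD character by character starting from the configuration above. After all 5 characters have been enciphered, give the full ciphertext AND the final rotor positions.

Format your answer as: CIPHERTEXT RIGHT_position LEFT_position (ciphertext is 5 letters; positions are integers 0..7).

Char 1 ('F'): step: R->1, L=0; F->plug->F->R->C->L->G->refl->D->L'->A->R'->B->plug->D
Char 2 ('A'): step: R->2, L=0; A->plug->A->R->H->L->E->refl->A->L'->B->R'->E->plug->E
Char 3 ('B'): step: R->3, L=0; B->plug->D->R->A->L->D->refl->G->L'->C->R'->F->plug->F
Char 4 ('F'): step: R->4, L=0; F->plug->F->R->G->L->B->refl->F->L'->E->R'->B->plug->D
Char 5 ('D'): step: R->5, L=0; D->plug->B->R->G->L->B->refl->F->L'->E->R'->F->plug->F
Final: ciphertext=DEFDF, RIGHT=5, LEFT=0

Answer: DEFDF 5 0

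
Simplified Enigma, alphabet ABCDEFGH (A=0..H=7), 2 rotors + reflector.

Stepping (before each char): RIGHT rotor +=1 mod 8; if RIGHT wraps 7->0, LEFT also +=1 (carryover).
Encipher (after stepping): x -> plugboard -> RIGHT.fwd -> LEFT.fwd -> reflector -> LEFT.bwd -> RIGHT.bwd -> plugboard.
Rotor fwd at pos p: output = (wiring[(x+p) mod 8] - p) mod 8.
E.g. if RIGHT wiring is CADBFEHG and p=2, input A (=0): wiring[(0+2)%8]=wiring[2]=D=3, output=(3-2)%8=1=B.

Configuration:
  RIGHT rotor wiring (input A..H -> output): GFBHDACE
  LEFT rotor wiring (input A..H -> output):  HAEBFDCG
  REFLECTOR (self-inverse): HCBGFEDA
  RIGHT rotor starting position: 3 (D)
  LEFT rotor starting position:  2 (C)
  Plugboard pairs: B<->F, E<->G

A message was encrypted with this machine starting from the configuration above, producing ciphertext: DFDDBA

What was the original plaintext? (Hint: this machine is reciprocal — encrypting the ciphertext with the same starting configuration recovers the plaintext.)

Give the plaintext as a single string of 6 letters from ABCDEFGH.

Answer: HHHFHF

Derivation:
Char 1 ('D'): step: R->4, L=2; D->plug->D->R->A->L->C->refl->B->L'->D->R'->H->plug->H
Char 2 ('F'): step: R->5, L=2; F->plug->B->R->F->L->E->refl->F->L'->G->R'->H->plug->H
Char 3 ('D'): step: R->6, L=2; D->plug->D->R->H->L->G->refl->D->L'->C->R'->H->plug->H
Char 4 ('D'): step: R->7, L=2; D->plug->D->R->C->L->D->refl->G->L'->H->R'->B->plug->F
Char 5 ('B'): step: R->0, L->3 (L advanced); B->plug->F->R->A->L->G->refl->D->L'->E->R'->H->plug->H
Char 6 ('A'): step: R->1, L=3; A->plug->A->R->E->L->D->refl->G->L'->A->R'->B->plug->F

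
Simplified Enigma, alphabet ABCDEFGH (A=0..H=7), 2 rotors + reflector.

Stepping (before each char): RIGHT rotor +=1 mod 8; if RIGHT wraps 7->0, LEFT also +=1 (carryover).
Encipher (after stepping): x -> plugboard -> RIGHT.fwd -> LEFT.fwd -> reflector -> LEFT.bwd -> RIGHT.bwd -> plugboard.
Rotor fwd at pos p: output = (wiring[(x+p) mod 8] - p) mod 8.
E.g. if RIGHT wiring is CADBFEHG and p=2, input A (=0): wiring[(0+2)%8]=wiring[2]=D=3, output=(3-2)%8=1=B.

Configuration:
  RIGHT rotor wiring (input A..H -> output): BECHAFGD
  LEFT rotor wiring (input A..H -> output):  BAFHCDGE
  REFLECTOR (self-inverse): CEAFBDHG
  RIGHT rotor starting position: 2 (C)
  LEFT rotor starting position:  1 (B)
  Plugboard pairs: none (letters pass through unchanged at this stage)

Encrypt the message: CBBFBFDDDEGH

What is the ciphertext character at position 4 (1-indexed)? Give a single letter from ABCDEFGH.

Char 1 ('C'): step: R->3, L=1; C->plug->C->R->C->L->G->refl->H->L'->A->R'->E->plug->E
Char 2 ('B'): step: R->4, L=1; B->plug->B->R->B->L->E->refl->B->L'->D->R'->H->plug->H
Char 3 ('B'): step: R->5, L=1; B->plug->B->R->B->L->E->refl->B->L'->D->R'->H->plug->H
Char 4 ('F'): step: R->6, L=1; F->plug->F->R->B->L->E->refl->B->L'->D->R'->C->plug->C

C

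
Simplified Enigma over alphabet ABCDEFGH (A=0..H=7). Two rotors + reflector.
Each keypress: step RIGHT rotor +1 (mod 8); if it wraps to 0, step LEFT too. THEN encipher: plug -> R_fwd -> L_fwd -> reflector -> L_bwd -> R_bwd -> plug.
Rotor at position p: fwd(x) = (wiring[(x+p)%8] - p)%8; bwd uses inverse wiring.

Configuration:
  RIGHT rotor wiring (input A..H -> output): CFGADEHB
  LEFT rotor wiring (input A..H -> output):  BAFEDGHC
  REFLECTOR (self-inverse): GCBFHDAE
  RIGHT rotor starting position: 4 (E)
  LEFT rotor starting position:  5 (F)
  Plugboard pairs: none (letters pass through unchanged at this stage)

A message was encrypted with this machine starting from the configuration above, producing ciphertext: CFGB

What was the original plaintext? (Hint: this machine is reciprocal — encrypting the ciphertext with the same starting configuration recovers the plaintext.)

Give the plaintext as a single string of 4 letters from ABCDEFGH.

Char 1 ('C'): step: R->5, L=5; C->plug->C->R->E->L->D->refl->F->L'->C->R'->B->plug->B
Char 2 ('F'): step: R->6, L=5; F->plug->F->R->C->L->F->refl->D->L'->E->R'->C->plug->C
Char 3 ('G'): step: R->7, L=5; G->plug->G->R->F->L->A->refl->G->L'->H->R'->D->plug->D
Char 4 ('B'): step: R->0, L->6 (L advanced); B->plug->B->R->F->L->G->refl->A->L'->H->R'->G->plug->G

Answer: BCDG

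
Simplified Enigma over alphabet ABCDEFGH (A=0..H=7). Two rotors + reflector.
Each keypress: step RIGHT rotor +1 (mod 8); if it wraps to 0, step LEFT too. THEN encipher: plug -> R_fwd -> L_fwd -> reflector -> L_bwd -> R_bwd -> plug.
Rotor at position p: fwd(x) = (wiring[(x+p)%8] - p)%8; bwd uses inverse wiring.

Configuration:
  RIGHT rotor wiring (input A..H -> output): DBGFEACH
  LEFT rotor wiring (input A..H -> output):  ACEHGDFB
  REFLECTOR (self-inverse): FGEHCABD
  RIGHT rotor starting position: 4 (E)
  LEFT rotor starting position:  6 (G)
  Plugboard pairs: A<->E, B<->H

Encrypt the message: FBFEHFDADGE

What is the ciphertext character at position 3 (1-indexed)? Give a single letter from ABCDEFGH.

Char 1 ('F'): step: R->5, L=6; F->plug->F->R->B->L->D->refl->H->L'->A->R'->G->plug->G
Char 2 ('B'): step: R->6, L=6; B->plug->H->R->C->L->C->refl->E->L'->D->R'->D->plug->D
Char 3 ('F'): step: R->7, L=6; F->plug->F->R->F->L->B->refl->G->L'->E->R'->B->plug->H

H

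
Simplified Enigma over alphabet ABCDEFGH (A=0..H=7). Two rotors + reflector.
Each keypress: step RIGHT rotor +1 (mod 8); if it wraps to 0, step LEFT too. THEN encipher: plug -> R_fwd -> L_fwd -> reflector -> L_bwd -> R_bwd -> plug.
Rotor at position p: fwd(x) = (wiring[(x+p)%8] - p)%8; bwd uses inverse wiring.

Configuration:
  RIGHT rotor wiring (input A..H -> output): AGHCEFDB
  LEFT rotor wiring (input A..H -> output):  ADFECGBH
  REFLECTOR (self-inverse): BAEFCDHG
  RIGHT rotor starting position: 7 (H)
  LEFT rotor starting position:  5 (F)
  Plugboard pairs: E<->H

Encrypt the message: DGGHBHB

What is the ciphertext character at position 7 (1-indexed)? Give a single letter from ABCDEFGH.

Char 1 ('D'): step: R->0, L->6 (L advanced); D->plug->D->R->C->L->C->refl->E->L'->G->R'->B->plug->B
Char 2 ('G'): step: R->1, L=6; G->plug->G->R->A->L->D->refl->F->L'->D->R'->D->plug->D
Char 3 ('G'): step: R->2, L=6; G->plug->G->R->G->L->E->refl->C->L'->C->R'->C->plug->C
Char 4 ('H'): step: R->3, L=6; H->plug->E->R->G->L->E->refl->C->L'->C->R'->C->plug->C
Char 5 ('B'): step: R->4, L=6; B->plug->B->R->B->L->B->refl->A->L'->H->R'->C->plug->C
Char 6 ('H'): step: R->5, L=6; H->plug->E->R->B->L->B->refl->A->L'->H->R'->H->plug->E
Char 7 ('B'): step: R->6, L=6; B->plug->B->R->D->L->F->refl->D->L'->A->R'->D->plug->D

D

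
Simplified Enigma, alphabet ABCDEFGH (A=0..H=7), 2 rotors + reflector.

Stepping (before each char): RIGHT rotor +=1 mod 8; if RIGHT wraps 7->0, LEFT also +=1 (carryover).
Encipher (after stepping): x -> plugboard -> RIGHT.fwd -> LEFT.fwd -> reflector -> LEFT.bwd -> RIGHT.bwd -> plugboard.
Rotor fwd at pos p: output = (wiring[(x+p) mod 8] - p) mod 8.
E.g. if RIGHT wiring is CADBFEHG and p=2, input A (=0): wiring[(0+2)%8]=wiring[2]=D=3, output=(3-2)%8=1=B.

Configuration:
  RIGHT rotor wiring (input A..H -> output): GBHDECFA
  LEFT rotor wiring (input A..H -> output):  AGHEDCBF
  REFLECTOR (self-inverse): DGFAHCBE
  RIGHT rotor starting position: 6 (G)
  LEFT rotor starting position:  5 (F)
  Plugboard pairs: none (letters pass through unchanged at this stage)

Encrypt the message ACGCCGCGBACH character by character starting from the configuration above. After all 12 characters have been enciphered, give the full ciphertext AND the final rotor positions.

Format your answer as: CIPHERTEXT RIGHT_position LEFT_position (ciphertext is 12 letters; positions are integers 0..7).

Char 1 ('A'): step: R->7, L=5; A->plug->A->R->B->L->E->refl->H->L'->G->R'->H->plug->H
Char 2 ('C'): step: R->0, L->6 (L advanced); C->plug->C->R->H->L->E->refl->H->L'->B->R'->B->plug->B
Char 3 ('G'): step: R->1, L=6; G->plug->G->R->H->L->E->refl->H->L'->B->R'->E->plug->E
Char 4 ('C'): step: R->2, L=6; C->plug->C->R->C->L->C->refl->F->L'->G->R'->F->plug->F
Char 5 ('C'): step: R->3, L=6; C->plug->C->R->H->L->E->refl->H->L'->B->R'->B->plug->B
Char 6 ('G'): step: R->4, L=6; G->plug->G->R->D->L->A->refl->D->L'->A->R'->A->plug->A
Char 7 ('C'): step: R->5, L=6; C->plug->C->R->D->L->A->refl->D->L'->A->R'->B->plug->B
Char 8 ('G'): step: R->6, L=6; G->plug->G->R->G->L->F->refl->C->L'->C->R'->B->plug->B
Char 9 ('B'): step: R->7, L=6; B->plug->B->R->H->L->E->refl->H->L'->B->R'->A->plug->A
Char 10 ('A'): step: R->0, L->7 (L advanced); A->plug->A->R->G->L->D->refl->A->L'->D->R'->D->plug->D
Char 11 ('C'): step: R->1, L=7; C->plug->C->R->C->L->H->refl->E->L'->F->R'->H->plug->H
Char 12 ('H'): step: R->2, L=7; H->plug->H->R->H->L->C->refl->F->L'->E->R'->G->plug->G
Final: ciphertext=HBEFBABBADHG, RIGHT=2, LEFT=7

Answer: HBEFBABBADHG 2 7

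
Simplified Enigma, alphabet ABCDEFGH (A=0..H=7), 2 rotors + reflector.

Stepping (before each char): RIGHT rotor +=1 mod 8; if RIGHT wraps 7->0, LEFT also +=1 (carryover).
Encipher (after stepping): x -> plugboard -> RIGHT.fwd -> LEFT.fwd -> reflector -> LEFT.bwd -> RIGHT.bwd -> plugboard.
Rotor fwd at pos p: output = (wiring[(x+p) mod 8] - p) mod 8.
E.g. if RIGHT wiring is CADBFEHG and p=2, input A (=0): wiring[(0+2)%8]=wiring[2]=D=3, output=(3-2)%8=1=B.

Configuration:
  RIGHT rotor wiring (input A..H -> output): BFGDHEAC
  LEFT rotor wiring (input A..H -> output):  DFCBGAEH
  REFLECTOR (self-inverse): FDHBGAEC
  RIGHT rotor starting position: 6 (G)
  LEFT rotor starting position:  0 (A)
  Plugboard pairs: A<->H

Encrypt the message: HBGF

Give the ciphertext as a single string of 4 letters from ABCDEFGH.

Answer: FHBE

Derivation:
Char 1 ('H'): step: R->7, L=0; H->plug->A->R->D->L->B->refl->D->L'->A->R'->F->plug->F
Char 2 ('B'): step: R->0, L->1 (L advanced); B->plug->B->R->F->L->D->refl->B->L'->B->R'->A->plug->H
Char 3 ('G'): step: R->1, L=1; G->plug->G->R->B->L->B->refl->D->L'->F->R'->B->plug->B
Char 4 ('F'): step: R->2, L=1; F->plug->F->R->A->L->E->refl->G->L'->G->R'->E->plug->E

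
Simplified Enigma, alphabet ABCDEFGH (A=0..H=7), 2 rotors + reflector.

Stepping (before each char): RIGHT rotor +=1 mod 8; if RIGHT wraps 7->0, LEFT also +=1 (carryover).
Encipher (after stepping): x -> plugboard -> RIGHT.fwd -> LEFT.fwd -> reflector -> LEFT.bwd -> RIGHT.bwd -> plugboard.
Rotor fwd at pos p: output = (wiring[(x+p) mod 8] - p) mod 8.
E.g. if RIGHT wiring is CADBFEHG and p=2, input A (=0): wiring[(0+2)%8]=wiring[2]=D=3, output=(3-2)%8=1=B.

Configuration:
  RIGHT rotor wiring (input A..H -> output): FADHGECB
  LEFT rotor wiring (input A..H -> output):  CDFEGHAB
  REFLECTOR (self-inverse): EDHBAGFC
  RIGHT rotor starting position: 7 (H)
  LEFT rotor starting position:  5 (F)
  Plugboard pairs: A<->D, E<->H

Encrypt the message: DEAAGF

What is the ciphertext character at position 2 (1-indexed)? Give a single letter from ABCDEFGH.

Char 1 ('D'): step: R->0, L->6 (L advanced); D->plug->A->R->F->L->G->refl->F->L'->D->R'->C->plug->C
Char 2 ('E'): step: R->1, L=6; E->plug->H->R->E->L->H->refl->C->L'->A->R'->G->plug->G

G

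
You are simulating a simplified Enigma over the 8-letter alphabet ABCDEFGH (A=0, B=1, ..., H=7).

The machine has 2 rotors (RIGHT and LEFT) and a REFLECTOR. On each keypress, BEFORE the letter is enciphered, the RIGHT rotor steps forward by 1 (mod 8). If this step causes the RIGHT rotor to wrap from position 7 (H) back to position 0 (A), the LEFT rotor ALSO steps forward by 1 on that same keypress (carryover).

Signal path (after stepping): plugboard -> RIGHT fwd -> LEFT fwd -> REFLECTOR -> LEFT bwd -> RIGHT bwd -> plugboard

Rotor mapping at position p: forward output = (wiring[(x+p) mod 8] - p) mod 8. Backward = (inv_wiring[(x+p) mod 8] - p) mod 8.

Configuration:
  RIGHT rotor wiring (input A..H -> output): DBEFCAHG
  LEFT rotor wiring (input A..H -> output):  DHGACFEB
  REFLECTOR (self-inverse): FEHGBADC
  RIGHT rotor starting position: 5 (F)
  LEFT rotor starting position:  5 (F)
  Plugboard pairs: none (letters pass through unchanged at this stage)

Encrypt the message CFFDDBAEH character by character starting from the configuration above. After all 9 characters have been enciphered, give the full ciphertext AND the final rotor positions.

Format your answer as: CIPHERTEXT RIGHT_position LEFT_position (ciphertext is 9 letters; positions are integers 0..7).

Answer: HEBABCCBG 6 6

Derivation:
Char 1 ('C'): step: R->6, L=5; C->plug->C->R->F->L->B->refl->E->L'->C->R'->H->plug->H
Char 2 ('F'): step: R->7, L=5; F->plug->F->R->D->L->G->refl->D->L'->G->R'->E->plug->E
Char 3 ('F'): step: R->0, L->6 (L advanced); F->plug->F->R->A->L->G->refl->D->L'->B->R'->B->plug->B
Char 4 ('D'): step: R->1, L=6; D->plug->D->R->B->L->D->refl->G->L'->A->R'->A->plug->A
Char 5 ('D'): step: R->2, L=6; D->plug->D->R->G->L->E->refl->B->L'->D->R'->B->plug->B
Char 6 ('B'): step: R->3, L=6; B->plug->B->R->H->L->H->refl->C->L'->F->R'->C->plug->C
Char 7 ('A'): step: R->4, L=6; A->plug->A->R->G->L->E->refl->B->L'->D->R'->C->plug->C
Char 8 ('E'): step: R->5, L=6; E->plug->E->R->E->L->A->refl->F->L'->C->R'->B->plug->B
Char 9 ('H'): step: R->6, L=6; H->plug->H->R->C->L->F->refl->A->L'->E->R'->G->plug->G
Final: ciphertext=HEBABCCBG, RIGHT=6, LEFT=6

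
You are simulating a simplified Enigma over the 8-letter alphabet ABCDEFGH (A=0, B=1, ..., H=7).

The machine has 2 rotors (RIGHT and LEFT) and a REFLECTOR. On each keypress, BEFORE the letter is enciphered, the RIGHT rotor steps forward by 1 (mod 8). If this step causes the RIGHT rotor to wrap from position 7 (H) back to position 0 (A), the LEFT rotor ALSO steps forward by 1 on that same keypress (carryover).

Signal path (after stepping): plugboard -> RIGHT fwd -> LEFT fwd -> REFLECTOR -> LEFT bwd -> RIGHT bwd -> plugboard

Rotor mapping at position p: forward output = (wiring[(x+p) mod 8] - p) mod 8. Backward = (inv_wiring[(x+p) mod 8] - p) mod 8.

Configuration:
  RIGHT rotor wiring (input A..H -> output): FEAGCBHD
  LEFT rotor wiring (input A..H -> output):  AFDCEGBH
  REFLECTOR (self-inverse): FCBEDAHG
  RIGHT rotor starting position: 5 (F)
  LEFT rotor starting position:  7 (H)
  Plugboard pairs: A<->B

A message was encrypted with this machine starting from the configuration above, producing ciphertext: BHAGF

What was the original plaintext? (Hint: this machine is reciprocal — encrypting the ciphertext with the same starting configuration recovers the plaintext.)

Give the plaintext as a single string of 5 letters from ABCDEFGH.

Char 1 ('B'): step: R->6, L=7; B->plug->A->R->B->L->B->refl->C->L'->H->R'->C->plug->C
Char 2 ('H'): step: R->7, L=7; H->plug->H->R->A->L->A->refl->F->L'->F->R'->C->plug->C
Char 3 ('A'): step: R->0, L->0 (L advanced); A->plug->B->R->E->L->E->refl->D->L'->C->R'->E->plug->E
Char 4 ('G'): step: R->1, L=0; G->plug->G->R->C->L->D->refl->E->L'->E->R'->H->plug->H
Char 5 ('F'): step: R->2, L=0; F->plug->F->R->B->L->F->refl->A->L'->A->R'->C->plug->C

Answer: CCEHC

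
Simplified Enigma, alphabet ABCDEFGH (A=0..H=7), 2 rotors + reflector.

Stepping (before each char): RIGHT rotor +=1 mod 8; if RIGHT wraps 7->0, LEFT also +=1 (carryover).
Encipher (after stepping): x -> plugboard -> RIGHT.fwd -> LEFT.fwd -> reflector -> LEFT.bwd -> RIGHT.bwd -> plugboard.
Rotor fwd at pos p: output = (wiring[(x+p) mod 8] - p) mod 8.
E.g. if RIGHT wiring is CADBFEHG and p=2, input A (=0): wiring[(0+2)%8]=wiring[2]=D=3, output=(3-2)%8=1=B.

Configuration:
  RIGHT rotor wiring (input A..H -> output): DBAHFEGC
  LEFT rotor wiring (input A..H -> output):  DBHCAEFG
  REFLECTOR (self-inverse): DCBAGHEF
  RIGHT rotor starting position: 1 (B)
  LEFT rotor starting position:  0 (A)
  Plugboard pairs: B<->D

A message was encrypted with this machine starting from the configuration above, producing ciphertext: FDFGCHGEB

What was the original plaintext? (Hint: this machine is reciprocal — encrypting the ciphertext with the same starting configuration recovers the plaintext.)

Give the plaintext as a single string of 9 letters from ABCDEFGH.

Answer: EGEBGGACH

Derivation:
Char 1 ('F'): step: R->2, L=0; F->plug->F->R->A->L->D->refl->A->L'->E->R'->E->plug->E
Char 2 ('D'): step: R->3, L=0; D->plug->B->R->C->L->H->refl->F->L'->G->R'->G->plug->G
Char 3 ('F'): step: R->4, L=0; F->plug->F->R->F->L->E->refl->G->L'->H->R'->E->plug->E
Char 4 ('G'): step: R->5, L=0; G->plug->G->R->C->L->H->refl->F->L'->G->R'->D->plug->B
Char 5 ('C'): step: R->6, L=0; C->plug->C->R->F->L->E->refl->G->L'->H->R'->G->plug->G
Char 6 ('H'): step: R->7, L=0; H->plug->H->R->H->L->G->refl->E->L'->F->R'->G->plug->G
Char 7 ('G'): step: R->0, L->1 (L advanced); G->plug->G->R->G->L->F->refl->H->L'->D->R'->A->plug->A
Char 8 ('E'): step: R->1, L=1; E->plug->E->R->D->L->H->refl->F->L'->G->R'->C->plug->C
Char 9 ('B'): step: R->2, L=1; B->plug->D->R->C->L->B->refl->C->L'->H->R'->H->plug->H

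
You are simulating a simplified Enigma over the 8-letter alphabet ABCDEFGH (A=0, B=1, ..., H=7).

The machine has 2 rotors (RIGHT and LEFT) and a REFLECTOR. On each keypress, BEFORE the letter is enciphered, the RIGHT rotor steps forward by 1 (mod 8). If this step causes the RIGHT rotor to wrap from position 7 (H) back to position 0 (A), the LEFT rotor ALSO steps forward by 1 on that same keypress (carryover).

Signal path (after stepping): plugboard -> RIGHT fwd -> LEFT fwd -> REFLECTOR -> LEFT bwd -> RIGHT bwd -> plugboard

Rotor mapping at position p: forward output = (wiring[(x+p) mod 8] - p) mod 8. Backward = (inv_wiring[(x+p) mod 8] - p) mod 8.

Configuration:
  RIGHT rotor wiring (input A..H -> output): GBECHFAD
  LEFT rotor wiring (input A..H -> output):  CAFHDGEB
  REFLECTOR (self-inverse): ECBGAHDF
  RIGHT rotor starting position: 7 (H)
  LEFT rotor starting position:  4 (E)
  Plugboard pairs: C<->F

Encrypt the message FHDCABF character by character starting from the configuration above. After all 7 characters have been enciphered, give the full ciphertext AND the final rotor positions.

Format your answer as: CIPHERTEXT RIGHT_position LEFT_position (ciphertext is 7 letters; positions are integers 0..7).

Answer: EGCHBDE 6 5

Derivation:
Char 1 ('F'): step: R->0, L->5 (L advanced); F->plug->C->R->E->L->D->refl->G->L'->H->R'->E->plug->E
Char 2 ('H'): step: R->1, L=5; H->plug->H->R->F->L->A->refl->E->L'->C->R'->G->plug->G
Char 3 ('D'): step: R->2, L=5; D->plug->D->R->D->L->F->refl->H->L'->B->R'->F->plug->C
Char 4 ('C'): step: R->3, L=5; C->plug->F->R->D->L->F->refl->H->L'->B->R'->H->plug->H
Char 5 ('A'): step: R->4, L=5; A->plug->A->R->D->L->F->refl->H->L'->B->R'->B->plug->B
Char 6 ('B'): step: R->5, L=5; B->plug->B->R->D->L->F->refl->H->L'->B->R'->D->plug->D
Char 7 ('F'): step: R->6, L=5; F->plug->C->R->A->L->B->refl->C->L'->G->R'->E->plug->E
Final: ciphertext=EGCHBDE, RIGHT=6, LEFT=5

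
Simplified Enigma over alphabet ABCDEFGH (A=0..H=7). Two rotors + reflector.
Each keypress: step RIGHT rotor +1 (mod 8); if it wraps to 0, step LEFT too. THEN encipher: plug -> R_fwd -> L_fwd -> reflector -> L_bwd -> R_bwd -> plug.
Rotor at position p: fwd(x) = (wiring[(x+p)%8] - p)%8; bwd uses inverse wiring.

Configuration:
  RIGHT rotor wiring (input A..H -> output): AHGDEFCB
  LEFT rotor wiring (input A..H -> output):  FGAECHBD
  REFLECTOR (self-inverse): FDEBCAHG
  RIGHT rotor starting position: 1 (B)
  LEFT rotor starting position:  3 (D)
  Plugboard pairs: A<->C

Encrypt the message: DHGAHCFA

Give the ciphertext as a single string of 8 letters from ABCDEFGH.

Char 1 ('D'): step: R->2, L=3; D->plug->D->R->D->L->G->refl->H->L'->B->R'->B->plug->B
Char 2 ('H'): step: R->3, L=3; H->plug->H->R->D->L->G->refl->H->L'->B->R'->B->plug->B
Char 3 ('G'): step: R->4, L=3; G->plug->G->R->C->L->E->refl->C->L'->F->R'->D->plug->D
Char 4 ('A'): step: R->5, L=3; A->plug->C->R->E->L->A->refl->F->L'->H->R'->H->plug->H
Char 5 ('H'): step: R->6, L=3; H->plug->H->R->H->L->F->refl->A->L'->E->R'->A->plug->C
Char 6 ('C'): step: R->7, L=3; C->plug->A->R->C->L->E->refl->C->L'->F->R'->F->plug->F
Char 7 ('F'): step: R->0, L->4 (L advanced); F->plug->F->R->F->L->C->refl->E->L'->G->R'->C->plug->A
Char 8 ('A'): step: R->1, L=4; A->plug->C->R->C->L->F->refl->A->L'->H->R'->H->plug->H

Answer: BBDHCFAH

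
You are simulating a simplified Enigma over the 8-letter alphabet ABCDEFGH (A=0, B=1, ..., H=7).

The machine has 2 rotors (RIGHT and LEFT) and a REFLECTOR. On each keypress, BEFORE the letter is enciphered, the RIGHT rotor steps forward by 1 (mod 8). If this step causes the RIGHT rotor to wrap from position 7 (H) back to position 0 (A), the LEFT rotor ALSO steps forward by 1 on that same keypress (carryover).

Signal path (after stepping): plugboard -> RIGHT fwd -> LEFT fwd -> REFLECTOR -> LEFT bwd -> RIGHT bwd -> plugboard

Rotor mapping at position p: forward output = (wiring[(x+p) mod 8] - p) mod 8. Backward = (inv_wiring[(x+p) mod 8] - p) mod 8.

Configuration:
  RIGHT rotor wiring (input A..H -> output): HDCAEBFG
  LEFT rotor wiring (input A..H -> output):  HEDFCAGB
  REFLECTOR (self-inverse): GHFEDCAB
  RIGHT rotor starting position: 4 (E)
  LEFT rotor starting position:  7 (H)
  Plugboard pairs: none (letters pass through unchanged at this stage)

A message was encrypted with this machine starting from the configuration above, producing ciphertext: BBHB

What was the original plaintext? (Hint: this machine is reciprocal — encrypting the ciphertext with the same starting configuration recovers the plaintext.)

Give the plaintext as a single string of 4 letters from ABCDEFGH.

Answer: DFAE

Derivation:
Char 1 ('B'): step: R->5, L=7; B->plug->B->R->A->L->C->refl->F->L'->C->R'->D->plug->D
Char 2 ('B'): step: R->6, L=7; B->plug->B->R->A->L->C->refl->F->L'->C->R'->F->plug->F
Char 3 ('H'): step: R->7, L=7; H->plug->H->R->G->L->B->refl->H->L'->H->R'->A->plug->A
Char 4 ('B'): step: R->0, L->0 (L advanced); B->plug->B->R->D->L->F->refl->C->L'->E->R'->E->plug->E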